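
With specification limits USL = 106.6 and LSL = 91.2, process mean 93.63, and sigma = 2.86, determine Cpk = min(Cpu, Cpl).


Cpu = (USL - mean) / (3*sigma) = (106.6 - 93.63) / (3*2.86) = 1.5117
Cpl = (mean - LSL) / (3*sigma) = (93.63 - 91.2) / (3*2.86) = 0.2832
Cpk = min(Cpu, Cpl) = 0.2832

0.2832


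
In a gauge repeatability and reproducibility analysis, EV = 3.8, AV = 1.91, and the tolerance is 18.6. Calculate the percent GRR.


GRR = sqrt(EV^2 + AV^2) = sqrt(3.8^2 + 1.91^2) = 4.2530107
%GRR = GRR / tol * 100 = 4.2530107 / 18.6 * 100
%GRR = 22.8656

22.8656


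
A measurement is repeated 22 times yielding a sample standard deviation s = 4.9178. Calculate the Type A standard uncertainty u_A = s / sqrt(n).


u_A = s / sqrt(n)
u_A = 4.9178 / sqrt(22)
u_A = 4.9178 / 4.6904158
u_A = 1.0485

1.0485


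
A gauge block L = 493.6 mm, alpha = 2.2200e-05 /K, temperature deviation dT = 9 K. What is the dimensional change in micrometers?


dL = L * alpha * dT
= 493.6 * 2.2200e-05 * 9
= 0.0986213 mm
dL_um = 0.0986213 * 1000 = 98.6213 um

98.6213


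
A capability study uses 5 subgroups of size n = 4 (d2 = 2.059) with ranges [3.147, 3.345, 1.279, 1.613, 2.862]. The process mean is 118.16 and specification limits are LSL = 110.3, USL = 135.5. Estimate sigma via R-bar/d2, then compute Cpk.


R_bar = (3.147 + 3.345 + 1.279 + 1.613 + 2.862) / 5 = 2.4492
sigma = R_bar / d2 = 2.4492 / 2.059 = 1.1895095
Cp = (USL - LSL)/(6*sigma) = (135.5 - 110.3)/(6*1.1895095) = 3.5309
Cpu = (135.5 - 118.16)/(3*1.1895095) = 4.8591
Cpl = (118.16 - 110.3)/(3*1.1895095) = 2.2026
Cpk = min(Cpu, Cpl) = 2.2026

2.2026


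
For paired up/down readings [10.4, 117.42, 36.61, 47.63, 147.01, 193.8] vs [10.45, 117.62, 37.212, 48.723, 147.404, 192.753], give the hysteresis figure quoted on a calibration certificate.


|10.4 - 10.45| = 0.0500
|117.42 - 117.62| = 0.2000
|36.61 - 37.212| = 0.6020
|47.63 - 48.723| = 1.0930
|147.01 - 147.404| = 0.3940
|193.8 - 192.753| = 1.0470
hysteresis = max(diffs) = 1.0930

1.0930


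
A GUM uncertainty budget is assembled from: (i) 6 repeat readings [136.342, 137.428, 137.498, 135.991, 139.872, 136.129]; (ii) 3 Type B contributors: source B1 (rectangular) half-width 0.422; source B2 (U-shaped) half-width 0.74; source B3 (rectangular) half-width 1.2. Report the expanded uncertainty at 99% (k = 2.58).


mean = (136.342 + 137.428 + 137.498 + 135.991 + 139.872 + 136.129) / 6 = 137.21
s = sqrt(sum((x - mean)^2)/(n-1)) = 1.4577145
u_A = s / sqrt(n) = 1.4577145 / sqrt(6) = 0.59510945
u_B1 = 0.422 / sqrt(3) = 0.24364181
u_B2 = 0.74 / sqrt(2) = 0.52325902
u_B3 = 1.2 / sqrt(3) = 0.69282032
uc = sqrt(0.59510945^2 + 0.24364181^2 + 0.52325902^2 + 0.69282032^2) = 1.0804243
U = k * uc = 2.58 * 1.0804243
U = 2.7875

2.7875


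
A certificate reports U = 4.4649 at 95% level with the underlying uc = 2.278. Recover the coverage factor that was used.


k = U / uc
k = 4.4649 / 2.278
k = 1.96

1.96


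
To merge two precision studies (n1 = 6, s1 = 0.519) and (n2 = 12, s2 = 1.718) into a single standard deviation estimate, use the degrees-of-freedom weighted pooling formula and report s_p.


s_p = sqrt(((n1-1)*s1^2 + (n2-1)*s2^2) / (n1+n2-2))
numerator = (6-1)*0.519^2 + (12-1)*1.718^2 = 1.346805 + 32.466764 = 33.813569
denominator = 6 + 12 - 2 = 16
s_p^2 = 33.813569 / 16 = 2.1133481
s_p = sqrt(2.1133481) = 1.4537

1.4537


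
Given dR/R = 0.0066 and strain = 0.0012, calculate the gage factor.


GF = (dR/R) / epsilon
= 0.0066 / 0.0012
= 5.5000

5.5000


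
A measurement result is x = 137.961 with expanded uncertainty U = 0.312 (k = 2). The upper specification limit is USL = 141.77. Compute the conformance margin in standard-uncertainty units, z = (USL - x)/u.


u = U / k = 0.312 / 2 = 0.156
margin = |USL - x| = |141.77 - 137.961| = 3.809
z = margin / u = 3.809 / 0.156
z = 24.4167

24.4167


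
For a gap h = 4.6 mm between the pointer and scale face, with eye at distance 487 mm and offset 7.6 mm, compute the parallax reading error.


error = h * offset / d
= 4.6 * 7.6 / 487
= 0.0718

0.0718


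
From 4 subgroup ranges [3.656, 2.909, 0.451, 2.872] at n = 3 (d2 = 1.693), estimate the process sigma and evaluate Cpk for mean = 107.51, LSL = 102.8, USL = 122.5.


R_bar = (3.656 + 2.909 + 0.451 + 2.872) / 4 = 2.472
sigma = R_bar / d2 = 2.472 / 1.693 = 1.4601299
Cp = (USL - LSL)/(6*sigma) = (122.5 - 102.8)/(6*1.4601299) = 2.2487
Cpu = (122.5 - 107.51)/(3*1.4601299) = 3.4221
Cpl = (107.51 - 102.8)/(3*1.4601299) = 1.0752
Cpk = min(Cpu, Cpl) = 1.0752

1.0752


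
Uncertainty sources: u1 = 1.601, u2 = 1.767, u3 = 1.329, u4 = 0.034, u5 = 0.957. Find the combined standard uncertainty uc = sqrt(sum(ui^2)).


uc = sqrt(1.601^2 + 1.767^2 + 1.329^2 + 0.034^2 + 0.957^2)
uc = sqrt(8.368736)
uc = 2.8929

2.8929


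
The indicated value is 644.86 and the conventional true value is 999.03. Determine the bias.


Systematic error = measured - true
= 644.86 - 999.03
= -354.1700

-354.1700


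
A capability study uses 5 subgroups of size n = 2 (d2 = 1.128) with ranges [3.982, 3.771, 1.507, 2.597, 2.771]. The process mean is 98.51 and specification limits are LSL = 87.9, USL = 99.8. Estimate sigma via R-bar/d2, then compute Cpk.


R_bar = (3.982 + 3.771 + 1.507 + 2.597 + 2.771) / 5 = 2.9256
sigma = R_bar / d2 = 2.9256 / 1.128 = 2.593617
Cp = (USL - LSL)/(6*sigma) = (99.8 - 87.9)/(6*2.593617) = 0.7647
Cpu = (99.8 - 98.51)/(3*2.593617) = 0.1658
Cpl = (98.51 - 87.9)/(3*2.593617) = 1.3636
Cpk = min(Cpu, Cpl) = 0.1658

0.1658


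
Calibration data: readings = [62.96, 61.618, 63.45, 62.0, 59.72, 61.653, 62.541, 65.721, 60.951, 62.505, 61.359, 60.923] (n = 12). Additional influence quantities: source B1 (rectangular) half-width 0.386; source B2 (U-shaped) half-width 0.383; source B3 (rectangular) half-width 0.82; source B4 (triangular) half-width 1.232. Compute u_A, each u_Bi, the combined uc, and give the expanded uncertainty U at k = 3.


mean = (62.96 + 61.618 + 63.45 + 62.0 + 59.72 + 61.653 + 62.541 + 65.721 + 60.951 + 62.505 + 61.359 + 60.923) / 12 = 62.11675
s = sqrt(sum((x - mean)^2)/(n-1)) = 1.5192709
u_A = s / sqrt(n) = 1.5192709 / sqrt(12) = 0.43857573
u_B1 = 0.386 / sqrt(3) = 0.2228572
u_B2 = 0.383 / sqrt(2) = 0.2708219
u_B3 = 0.82 / sqrt(3) = 0.47342722
u_B4 = 1.232 / sqrt(6) = 0.50296189
uc = sqrt(0.43857573^2 + 0.2228572^2 + 0.2708219^2 + 0.47342722^2 + 0.50296189^2) = 0.89020363
U = k * uc = 3 * 0.89020363
U = 2.6706

2.6706


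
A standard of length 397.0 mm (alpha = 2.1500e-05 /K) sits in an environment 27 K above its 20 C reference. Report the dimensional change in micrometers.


dL = L * alpha * dT
= 397.0 * 2.1500e-05 * 27
= 0.2304585 mm
dL_um = 0.2304585 * 1000 = 230.4585 um

230.4585


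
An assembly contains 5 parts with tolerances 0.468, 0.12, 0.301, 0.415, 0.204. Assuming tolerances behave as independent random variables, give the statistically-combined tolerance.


RSS = sqrt(0.468^2 + 0.12^2 + 0.301^2 + 0.415^2 + 0.204^2)
= sqrt(0.537866)
= 0.7334

0.7334


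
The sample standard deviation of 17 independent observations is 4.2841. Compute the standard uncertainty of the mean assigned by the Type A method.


u_A = s / sqrt(n)
u_A = 4.2841 / sqrt(17)
u_A = 4.2841 / 4.1231056
u_A = 1.0390

1.0390


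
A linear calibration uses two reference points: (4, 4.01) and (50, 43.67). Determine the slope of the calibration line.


slope = (y2 - y1) / (x2 - x1)
= (43.67 - 4.01) / (50 - 4)
= 39.6600 / 46
= 0.8622

0.8622


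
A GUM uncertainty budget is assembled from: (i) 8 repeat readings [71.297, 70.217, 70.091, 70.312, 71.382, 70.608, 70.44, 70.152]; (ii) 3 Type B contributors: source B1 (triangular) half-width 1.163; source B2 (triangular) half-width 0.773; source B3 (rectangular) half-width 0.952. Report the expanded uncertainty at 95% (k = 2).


mean = (71.297 + 70.217 + 70.091 + 70.312 + 71.382 + 70.608 + 70.44 + 70.152) / 8 = 70.562375
s = sqrt(sum((x - mean)^2)/(n-1)) = 0.50724605
u_A = s / sqrt(n) = 0.50724605 / sqrt(8) = 0.17933856
u_B1 = 1.163 / sqrt(6) = 0.47479276
u_B2 = 0.773 / sqrt(6) = 0.31557593
u_B3 = 0.952 / sqrt(3) = 0.54963746
uc = sqrt(0.17933856^2 + 0.47479276^2 + 0.31557593^2 + 0.54963746^2) = 0.81196058
U = k * uc = 2 * 0.81196058
U = 1.6239

1.6239


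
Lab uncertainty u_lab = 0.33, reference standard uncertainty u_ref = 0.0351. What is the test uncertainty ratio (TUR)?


TUR = u_lab / u_ref
= 0.33 / 0.0351
= 9.4017

9.4017


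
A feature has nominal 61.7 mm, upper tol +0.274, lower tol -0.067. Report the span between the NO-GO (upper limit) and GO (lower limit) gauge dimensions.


GO = nominal - lower_tol (smallest hole = maximum material condition)
GO = 61.7 - 0.067 = 61.633
NO-GO = nominal + upper_tol (largest hole = least material condition)
NO-GO = 61.7 + 0.274 = 61.974
spread = NO-GO - GO = 61.974 - 61.633 = 0.3410

0.3410


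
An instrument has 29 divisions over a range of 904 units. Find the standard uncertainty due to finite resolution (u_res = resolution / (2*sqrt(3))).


resolution = range / divisions
resolution = 904 / 29 = 31.172414
u_res = resolution / (2*sqrt(3))
u_res = 31.172414 / 3.4641016
u_res = 8.9987

8.9987


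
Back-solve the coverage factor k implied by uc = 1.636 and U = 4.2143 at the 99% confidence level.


k = U / uc
k = 4.2143 / 1.636
k = 2.576

2.576


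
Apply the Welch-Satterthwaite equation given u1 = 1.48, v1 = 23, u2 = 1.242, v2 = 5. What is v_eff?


uc = sqrt(u1^2 + u2^2) = sqrt(1.48^2 + 1.242^2) = 1.932088
v_eff = uc^4 / (u1^4/v1 + u2^4/v2)
= 1.932088^4 / (1.48^4/23 + 1.242^4/5)
= 13.935021 / 0.68450301
v_eff = 20.3579

20.3579


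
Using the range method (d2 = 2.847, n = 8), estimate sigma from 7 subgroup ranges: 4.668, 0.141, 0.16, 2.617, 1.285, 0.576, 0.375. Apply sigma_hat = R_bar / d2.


R_bar = (4.668 + 0.141 + 0.16 + 2.617 + 1.285 + 0.576 + 0.375) / 7
R_bar = 9.822 / 7 = 1.4031429
sigma_hat = R_bar / d2 = 1.4031429 / 2.847 = 0.4928

0.4928


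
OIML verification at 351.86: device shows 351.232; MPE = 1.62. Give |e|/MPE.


e = indication - reference = 351.232 - 351.86 = -0.6280
|e| = 0.6280
ratio = |e| / MPE = 0.6280 / 1.62
ratio = 0.3877

0.3877


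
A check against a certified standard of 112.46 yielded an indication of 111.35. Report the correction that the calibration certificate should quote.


Correction = standard - reading
= 112.46 - 111.35
= 1.1100

1.1100


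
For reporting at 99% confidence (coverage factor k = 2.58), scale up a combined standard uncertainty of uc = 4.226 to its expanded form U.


U = k * uc
U = 2.58 * 4.226
U = 10.9031

10.9031


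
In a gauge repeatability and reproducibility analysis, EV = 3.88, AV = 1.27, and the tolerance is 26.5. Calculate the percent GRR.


GRR = sqrt(EV^2 + AV^2) = sqrt(3.88^2 + 1.27^2) = 4.0825605
%GRR = GRR / tol * 100 = 4.0825605 / 26.5 * 100
%GRR = 15.4059

15.4059


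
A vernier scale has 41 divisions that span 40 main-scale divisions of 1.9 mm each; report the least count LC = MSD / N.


LC = MSD / n_div
= 1.9 / 41
= 0.0463

0.0463


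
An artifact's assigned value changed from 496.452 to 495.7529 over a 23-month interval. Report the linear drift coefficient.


rate = (v2 - v1) / months
= (495.7529 - 496.452) / 23
= -0.6991 / 23
= -0.0304

-0.0304


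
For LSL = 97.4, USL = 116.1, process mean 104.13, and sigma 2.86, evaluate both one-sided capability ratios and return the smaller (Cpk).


Cpu = (USL - mean) / (3*sigma) = (116.1 - 104.13) / (3*2.86) = 1.3951
Cpl = (mean - LSL) / (3*sigma) = (104.13 - 97.4) / (3*2.86) = 0.7844
Cpk = min(Cpu, Cpl) = 0.7844

0.7844


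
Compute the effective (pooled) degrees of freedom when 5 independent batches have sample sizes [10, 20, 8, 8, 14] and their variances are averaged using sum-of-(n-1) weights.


nu = sum_i (n_i - 1)
nu = ((10 - 1) + (20 - 1) + (8 - 1) + (8 - 1) + (14 - 1))
nu = 9 + 19 + 7 + 7 + 13
nu = 55

55


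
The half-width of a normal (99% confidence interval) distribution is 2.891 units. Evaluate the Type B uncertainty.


u_B = half_width / 2.576
u_B = 2.891 / 2.576
u_B = 1.1223

1.1223


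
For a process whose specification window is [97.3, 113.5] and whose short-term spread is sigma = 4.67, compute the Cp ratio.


Cp = (USL - LSL) / (6 * sigma)
= (113.5 - 97.3) / (6 * 4.67)
= 16.2000 / 28.0200
= 0.5782

0.5782


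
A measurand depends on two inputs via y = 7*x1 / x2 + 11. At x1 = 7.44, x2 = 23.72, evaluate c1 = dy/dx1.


y = 7*x1 / x2 + 11
dy/dx1 = 7/x2
Evaluate at x2 = 23.72: c1 = 7 / 23.72
c1 = 0.2951

0.2951


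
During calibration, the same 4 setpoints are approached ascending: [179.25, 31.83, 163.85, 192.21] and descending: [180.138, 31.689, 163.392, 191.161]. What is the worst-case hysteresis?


|179.25 - 180.138| = 0.8880
|31.83 - 31.689| = 0.1410
|163.85 - 163.392| = 0.4580
|192.21 - 191.161| = 1.0490
hysteresis = max(diffs) = 1.0490

1.0490


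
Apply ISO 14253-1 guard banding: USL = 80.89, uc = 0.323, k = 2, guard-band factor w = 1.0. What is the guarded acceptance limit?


U = k * uc = 2 * 0.323 = 0.646
guard band g = w * U = 1.0 * 0.646 = 0.646
AL = USL - g = 80.89 - 0.646
AL = 80.2440

80.2440


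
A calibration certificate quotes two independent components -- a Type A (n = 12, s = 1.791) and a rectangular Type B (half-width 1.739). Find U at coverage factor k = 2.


u_A = s / sqrt(n) = 1.791 / sqrt(12) = 0.51701717
u_B = half_width / sqrt(3) = 1.739 / sqrt(3) = 1.0040121
uc = sqrt(u_A^2 + u_B^2) = sqrt(0.51701717^2 + 1.0040121^2) = 1.1293126
U = k * uc = 2 * 1.1293126
U = 2.2586

2.2586


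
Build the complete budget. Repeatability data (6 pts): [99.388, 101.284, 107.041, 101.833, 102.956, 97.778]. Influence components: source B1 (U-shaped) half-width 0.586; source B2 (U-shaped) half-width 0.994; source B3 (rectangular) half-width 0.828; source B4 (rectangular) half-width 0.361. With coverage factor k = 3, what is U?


mean = (99.388 + 101.284 + 107.041 + 101.833 + 102.956 + 97.778) / 6 = 101.7133333
s = sqrt(sum((x - mean)^2)/(n-1)) = 3.194399
u_A = s / sqrt(n) = 3.194399 / sqrt(6) = 1.3041079
u_B1 = 0.586 / sqrt(2) = 0.41436457
u_B2 = 0.994 / sqrt(2) = 0.70286414
u_B3 = 0.828 / sqrt(3) = 0.47804602
u_B4 = 0.361 / sqrt(3) = 0.20842345
uc = sqrt(1.3041079^2 + 0.41436457^2 + 0.70286414^2 + 0.47804602^2 + 0.20842345^2) = 1.6243096
U = k * uc = 3 * 1.6243096
U = 4.8729

4.8729


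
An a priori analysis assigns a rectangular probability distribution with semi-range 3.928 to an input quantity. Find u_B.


u_B = half_width / sqrt(3)
u_B = 3.928 / 1.7320508
u_B = 2.2678

2.2678


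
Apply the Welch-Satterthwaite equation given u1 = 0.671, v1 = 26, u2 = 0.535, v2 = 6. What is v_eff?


uc = sqrt(u1^2 + u2^2) = sqrt(0.671^2 + 0.535^2) = 0.85817597
v_eff = uc^4 / (u1^4/v1 + u2^4/v2)
= 0.85817597^4 / (0.671^4/26 + 0.535^4/6)
= 0.54238216 / 0.021450931
v_eff = 25.2848

25.2848


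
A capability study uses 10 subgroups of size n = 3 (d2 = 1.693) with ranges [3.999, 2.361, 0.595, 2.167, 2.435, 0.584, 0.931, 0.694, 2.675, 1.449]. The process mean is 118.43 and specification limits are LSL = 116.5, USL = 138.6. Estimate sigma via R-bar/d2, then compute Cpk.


R_bar = (3.999 + 2.361 + 0.595 + 2.167 + 2.435 + 0.584 + 0.931 + 0.694 + 2.675 + 1.449) / 10 = 1.789
sigma = R_bar / d2 = 1.789 / 1.693 = 1.0567041
Cp = (USL - LSL)/(6*sigma) = (138.6 - 116.5)/(6*1.0567041) = 3.4857
Cpu = (138.6 - 118.43)/(3*1.0567041) = 6.3626
Cpl = (118.43 - 116.5)/(3*1.0567041) = 0.6088
Cpk = min(Cpu, Cpl) = 0.6088

0.6088


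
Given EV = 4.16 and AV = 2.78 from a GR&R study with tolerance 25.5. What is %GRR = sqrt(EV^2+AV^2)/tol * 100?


GRR = sqrt(EV^2 + AV^2) = sqrt(4.16^2 + 2.78^2) = 5.0033988
%GRR = GRR / tol * 100 = 5.0033988 / 25.5 * 100
%GRR = 19.6212

19.6212


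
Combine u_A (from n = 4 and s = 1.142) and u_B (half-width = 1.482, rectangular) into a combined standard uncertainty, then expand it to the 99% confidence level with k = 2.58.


u_A = s / sqrt(n) = 1.142 / sqrt(4) = 0.571
u_B = half_width / sqrt(3) = 1.482 / sqrt(3) = 0.8556331
uc = sqrt(u_A^2 + u_B^2) = sqrt(0.571^2 + 0.8556331^2) = 1.0286637
U = k * uc = 2.58 * 1.0286637
U = 2.6540

2.6540


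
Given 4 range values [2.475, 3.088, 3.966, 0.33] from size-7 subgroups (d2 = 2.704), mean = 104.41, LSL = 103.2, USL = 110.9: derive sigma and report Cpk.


R_bar = (2.475 + 3.088 + 3.966 + 0.33) / 4 = 2.46475
sigma = R_bar / d2 = 2.46475 / 2.704 = 0.91151997
Cp = (USL - LSL)/(6*sigma) = (110.9 - 103.2)/(6*0.91151997) = 1.4079
Cpu = (110.9 - 104.41)/(3*0.91151997) = 2.3733
Cpl = (104.41 - 103.2)/(3*0.91151997) = 0.4425
Cpk = min(Cpu, Cpl) = 0.4425

0.4425


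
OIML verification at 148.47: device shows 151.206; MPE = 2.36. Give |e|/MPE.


e = indication - reference = 151.206 - 148.47 = 2.7360
|e| = 2.7360
ratio = |e| / MPE = 2.7360 / 2.36
ratio = 1.1593

1.1593


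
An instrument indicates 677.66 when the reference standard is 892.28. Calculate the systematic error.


Systematic error = measured - true
= 677.66 - 892.28
= -214.6200

-214.6200


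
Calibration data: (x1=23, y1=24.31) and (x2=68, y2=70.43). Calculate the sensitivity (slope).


slope = (y2 - y1) / (x2 - x1)
= (70.43 - 24.31) / (68 - 23)
= 46.1200 / 45
= 1.0249

1.0249


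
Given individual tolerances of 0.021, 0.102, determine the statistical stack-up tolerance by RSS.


RSS = sqrt(0.021^2 + 0.102^2)
= sqrt(0.010845)
= 0.1041

0.1041


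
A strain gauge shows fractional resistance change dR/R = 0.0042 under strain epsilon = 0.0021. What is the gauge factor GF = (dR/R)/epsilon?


GF = (dR/R) / epsilon
= 0.0042 / 0.0021
= 2.0000

2.0000


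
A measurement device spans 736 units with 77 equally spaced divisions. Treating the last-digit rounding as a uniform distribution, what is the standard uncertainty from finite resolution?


resolution = range / divisions
resolution = 736 / 77 = 9.5584416
u_res = resolution / (2*sqrt(3))
u_res = 9.5584416 / 3.4641016
u_res = 2.7593

2.7593


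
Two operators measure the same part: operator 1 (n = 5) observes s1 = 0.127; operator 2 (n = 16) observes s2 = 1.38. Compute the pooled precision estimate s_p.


s_p = sqrt(((n1-1)*s1^2 + (n2-1)*s2^2) / (n1+n2-2))
numerator = (5-1)*0.127^2 + (16-1)*1.38^2 = 0.064516 + 28.566 = 28.630516
denominator = 5 + 16 - 2 = 19
s_p^2 = 28.630516 / 19 = 1.5068693
s_p = sqrt(1.5068693) = 1.2275

1.2275


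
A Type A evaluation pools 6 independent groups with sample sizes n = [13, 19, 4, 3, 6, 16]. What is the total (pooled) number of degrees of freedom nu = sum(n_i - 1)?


nu = sum_i (n_i - 1)
nu = ((13 - 1) + (19 - 1) + (4 - 1) + (3 - 1) + (6 - 1) + (16 - 1))
nu = 12 + 18 + 3 + 2 + 5 + 15
nu = 55

55


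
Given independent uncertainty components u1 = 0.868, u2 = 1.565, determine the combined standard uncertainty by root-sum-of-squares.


uc = sqrt(0.868^2 + 1.565^2)
uc = sqrt(3.202649)
uc = 1.7896

1.7896


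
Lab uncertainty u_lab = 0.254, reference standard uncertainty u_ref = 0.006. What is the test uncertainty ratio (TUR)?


TUR = u_lab / u_ref
= 0.254 / 0.006
= 42.3333

42.3333


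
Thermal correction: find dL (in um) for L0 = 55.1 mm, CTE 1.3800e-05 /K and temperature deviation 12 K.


dL = L * alpha * dT
= 55.1 * 1.3800e-05 * 12
= 0.0091246 mm
dL_um = 0.0091246 * 1000 = 9.1246 um

9.1246


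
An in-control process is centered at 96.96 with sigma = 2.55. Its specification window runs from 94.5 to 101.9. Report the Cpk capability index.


Cpu = (USL - mean) / (3*sigma) = (101.9 - 96.96) / (3*2.55) = 0.6458
Cpl = (mean - LSL) / (3*sigma) = (96.96 - 94.5) / (3*2.55) = 0.3216
Cpk = min(Cpu, Cpl) = 0.3216

0.3216


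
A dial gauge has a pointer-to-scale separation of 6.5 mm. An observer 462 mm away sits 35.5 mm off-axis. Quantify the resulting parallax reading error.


error = h * offset / d
= 6.5 * 35.5 / 462
= 0.4995

0.4995


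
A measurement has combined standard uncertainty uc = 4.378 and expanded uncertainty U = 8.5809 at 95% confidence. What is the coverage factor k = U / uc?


k = U / uc
k = 8.5809 / 4.378
k = 1.96

1.96


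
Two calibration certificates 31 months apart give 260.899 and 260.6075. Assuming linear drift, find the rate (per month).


rate = (v2 - v1) / months
= (260.6075 - 260.899) / 31
= -0.2915 / 31
= -0.0094

-0.0094


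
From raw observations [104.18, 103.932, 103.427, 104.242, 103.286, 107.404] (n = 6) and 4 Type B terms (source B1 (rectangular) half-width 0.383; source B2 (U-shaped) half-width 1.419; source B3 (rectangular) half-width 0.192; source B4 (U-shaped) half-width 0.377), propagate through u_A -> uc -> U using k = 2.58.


mean = (104.18 + 103.932 + 103.427 + 104.242 + 103.286 + 107.404) / 6 = 104.4118333
s = sqrt(sum((x - mean)^2)/(n-1)) = 1.5167919
u_A = s / sqrt(n) = 1.5167919 / sqrt(6) = 0.6192277
u_B1 = 0.383 / sqrt(3) = 0.22112515
u_B2 = 1.419 / sqrt(2) = 1.0033845
u_B3 = 0.192 / sqrt(3) = 0.11085125
u_B4 = 0.377 / sqrt(2) = 0.26657926
uc = sqrt(0.6192277^2 + 0.22112515^2 + 1.0033845^2 + 0.11085125^2 + 0.26657926^2) = 1.233885
U = k * uc = 2.58 * 1.233885
U = 3.1834

3.1834


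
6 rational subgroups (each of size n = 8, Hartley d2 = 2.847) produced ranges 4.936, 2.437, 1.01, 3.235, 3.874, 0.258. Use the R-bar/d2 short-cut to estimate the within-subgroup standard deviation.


R_bar = (4.936 + 2.437 + 1.01 + 3.235 + 3.874 + 0.258) / 6
R_bar = 15.75 / 6 = 2.625
sigma_hat = R_bar / d2 = 2.625 / 2.847 = 0.9220

0.9220


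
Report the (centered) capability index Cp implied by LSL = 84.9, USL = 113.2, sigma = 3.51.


Cp = (USL - LSL) / (6 * sigma)
= (113.2 - 84.9) / (6 * 3.51)
= 28.3000 / 21.0600
= 1.3438

1.3438


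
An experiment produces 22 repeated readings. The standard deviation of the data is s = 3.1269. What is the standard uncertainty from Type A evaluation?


u_A = s / sqrt(n)
u_A = 3.1269 / sqrt(22)
u_A = 3.1269 / 4.6904158
u_A = 0.6667

0.6667


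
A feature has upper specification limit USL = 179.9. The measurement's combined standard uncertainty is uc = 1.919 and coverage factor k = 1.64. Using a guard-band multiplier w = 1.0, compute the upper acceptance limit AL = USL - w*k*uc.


U = k * uc = 1.64 * 1.919 = 3.14716
guard band g = w * U = 1.0 * 3.14716 = 3.14716
AL = USL - g = 179.9 - 3.14716
AL = 176.7528

176.7528


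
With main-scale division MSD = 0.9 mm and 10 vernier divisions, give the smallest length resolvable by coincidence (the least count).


LC = MSD / n_div
= 0.9 / 10
= 0.0900

0.0900


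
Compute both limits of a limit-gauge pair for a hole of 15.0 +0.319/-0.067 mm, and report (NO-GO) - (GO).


GO = nominal - lower_tol (smallest hole = maximum material condition)
GO = 15.0 - 0.067 = 14.933
NO-GO = nominal + upper_tol (largest hole = least material condition)
NO-GO = 15.0 + 0.319 = 15.319
spread = NO-GO - GO = 15.319 - 14.933 = 0.3860

0.3860


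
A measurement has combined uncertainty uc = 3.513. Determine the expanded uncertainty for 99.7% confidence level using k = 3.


U = k * uc
U = 3 * 3.513
U = 10.5390

10.5390


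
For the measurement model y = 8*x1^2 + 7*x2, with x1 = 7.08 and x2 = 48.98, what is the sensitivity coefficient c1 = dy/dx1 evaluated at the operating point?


y = 8*x1^2 + 7*x2
dy/dx1 = 2*8*x1
Evaluate at x1 = 7.08: c1 = 16 * 7.08
c1 = 113.2800

113.2800


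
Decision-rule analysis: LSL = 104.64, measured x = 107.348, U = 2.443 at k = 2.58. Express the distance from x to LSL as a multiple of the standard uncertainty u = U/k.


u = U / k = 2.443 / 2.58 = 0.94689922
margin = |LSL - x| = |104.64 - 107.348| = 2.708
z = margin / u = 2.708 / 0.94689922
z = 2.8599

2.8599


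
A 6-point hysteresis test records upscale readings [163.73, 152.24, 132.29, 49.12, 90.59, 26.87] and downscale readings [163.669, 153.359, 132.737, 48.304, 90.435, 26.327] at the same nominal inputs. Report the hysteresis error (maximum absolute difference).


|163.73 - 163.669| = 0.0610
|152.24 - 153.359| = 1.1190
|132.29 - 132.737| = 0.4470
|49.12 - 48.304| = 0.8160
|90.59 - 90.435| = 0.1550
|26.87 - 26.327| = 0.5430
hysteresis = max(diffs) = 1.1190

1.1190


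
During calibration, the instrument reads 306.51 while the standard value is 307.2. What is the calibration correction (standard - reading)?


Correction = standard - reading
= 307.2 - 306.51
= 0.6900

0.6900


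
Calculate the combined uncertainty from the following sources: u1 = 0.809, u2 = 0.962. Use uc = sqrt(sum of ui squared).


uc = sqrt(0.809^2 + 0.962^2)
uc = sqrt(1.579925)
uc = 1.2570

1.2570


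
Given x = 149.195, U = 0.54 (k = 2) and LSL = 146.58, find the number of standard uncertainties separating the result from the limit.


u = U / k = 0.54 / 2 = 0.27
margin = |LSL - x| = |146.58 - 149.195| = 2.615
z = margin / u = 2.615 / 0.27
z = 9.6852

9.6852


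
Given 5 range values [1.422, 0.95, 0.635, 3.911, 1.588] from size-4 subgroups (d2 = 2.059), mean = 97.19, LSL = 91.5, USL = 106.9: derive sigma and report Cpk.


R_bar = (1.422 + 0.95 + 0.635 + 3.911 + 1.588) / 5 = 1.7012
sigma = R_bar / d2 = 1.7012 / 2.059 = 0.82622632
Cp = (USL - LSL)/(6*sigma) = (106.9 - 91.5)/(6*0.82622632) = 3.1065
Cpu = (106.9 - 97.19)/(3*0.82622632) = 3.9174
Cpl = (97.19 - 91.5)/(3*0.82622632) = 2.2956
Cpk = min(Cpu, Cpl) = 2.2956

2.2956


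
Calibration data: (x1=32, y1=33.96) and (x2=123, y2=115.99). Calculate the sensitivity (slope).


slope = (y2 - y1) / (x2 - x1)
= (115.99 - 33.96) / (123 - 32)
= 82.0300 / 91
= 0.9014

0.9014


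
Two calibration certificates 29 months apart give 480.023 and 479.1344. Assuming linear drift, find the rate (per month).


rate = (v2 - v1) / months
= (479.1344 - 480.023) / 29
= -0.8886 / 29
= -0.0306

-0.0306


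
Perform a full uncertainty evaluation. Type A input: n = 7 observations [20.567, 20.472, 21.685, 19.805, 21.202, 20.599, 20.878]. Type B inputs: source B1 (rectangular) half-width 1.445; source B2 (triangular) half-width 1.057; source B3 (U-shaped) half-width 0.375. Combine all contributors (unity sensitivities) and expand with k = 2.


mean = (20.567 + 20.472 + 21.685 + 19.805 + 21.202 + 20.599 + 20.878) / 7 = 20.744
s = sqrt(sum((x - mean)^2)/(n-1)) = 0.5945951
u_A = s / sqrt(n) = 0.5945951 / sqrt(7) = 0.22473582
u_B1 = 1.445 / sqrt(3) = 0.83427114
u_B2 = 1.057 / sqrt(6) = 0.43151844
u_B3 = 0.375 / sqrt(2) = 0.26516504
uc = sqrt(0.22473582^2 + 0.83427114^2 + 0.43151844^2 + 0.26516504^2) = 1.0015164
U = k * uc = 2 * 1.0015164
U = 2.0030

2.0030


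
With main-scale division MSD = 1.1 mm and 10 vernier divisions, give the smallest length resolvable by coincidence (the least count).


LC = MSD / n_div
= 1.1 / 10
= 0.1100

0.1100


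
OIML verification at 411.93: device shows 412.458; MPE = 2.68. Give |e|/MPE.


e = indication - reference = 412.458 - 411.93 = 0.5280
|e| = 0.5280
ratio = |e| / MPE = 0.5280 / 2.68
ratio = 0.1970

0.1970


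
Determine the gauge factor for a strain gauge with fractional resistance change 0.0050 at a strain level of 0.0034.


GF = (dR/R) / epsilon
= 0.0050 / 0.0034
= 1.4706

1.4706


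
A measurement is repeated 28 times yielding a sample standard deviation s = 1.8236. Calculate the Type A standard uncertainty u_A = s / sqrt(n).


u_A = s / sqrt(n)
u_A = 1.8236 / sqrt(28)
u_A = 1.8236 / 5.2915026
u_A = 0.3446

0.3446


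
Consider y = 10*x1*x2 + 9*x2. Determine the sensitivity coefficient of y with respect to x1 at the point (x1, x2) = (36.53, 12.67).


y = 10*x1*x2 + 9*x2
dy/dx1 = 10*x2
Evaluate at x2 = 12.67: c1 = 10 * 12.67
c1 = 126.7000

126.7000


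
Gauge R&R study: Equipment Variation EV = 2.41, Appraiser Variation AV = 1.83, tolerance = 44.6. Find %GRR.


GRR = sqrt(EV^2 + AV^2) = sqrt(2.41^2 + 1.83^2) = 3.0260535
%GRR = GRR / tol * 100 = 3.0260535 / 44.6 * 100
%GRR = 6.7849

6.7849


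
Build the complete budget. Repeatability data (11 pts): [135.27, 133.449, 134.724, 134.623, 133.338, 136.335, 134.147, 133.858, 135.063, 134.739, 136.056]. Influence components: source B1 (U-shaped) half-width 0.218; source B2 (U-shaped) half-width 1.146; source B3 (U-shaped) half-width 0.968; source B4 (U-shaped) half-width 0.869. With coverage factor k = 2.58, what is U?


mean = (135.27 + 133.449 + 134.724 + 134.623 + 133.338 + 136.335 + 134.147 + 133.858 + 135.063 + 134.739 + 136.056) / 11 = 134.6910909
s = sqrt(sum((x - mean)^2)/(n-1)) = 0.97008252
u_A = s / sqrt(n) = 0.97008252 / sqrt(11) = 0.29249088
u_B1 = 0.218 / sqrt(2) = 0.15414928
u_B2 = 1.146 / sqrt(2) = 0.81034437
u_B3 = 0.968 / sqrt(2) = 0.68447936
u_B4 = 0.869 / sqrt(2) = 0.61447579
uc = sqrt(0.29249088^2 + 0.15414928^2 + 0.81034437^2 + 0.68447936^2 + 0.61447579^2) = 1.2696706
U = k * uc = 2.58 * 1.2696706
U = 3.2758

3.2758


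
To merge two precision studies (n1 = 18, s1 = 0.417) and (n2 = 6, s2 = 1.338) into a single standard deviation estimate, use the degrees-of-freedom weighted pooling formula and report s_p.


s_p = sqrt(((n1-1)*s1^2 + (n2-1)*s2^2) / (n1+n2-2))
numerator = (18-1)*0.417^2 + (6-1)*1.338^2 = 2.956113 + 8.95122 = 11.907333
denominator = 18 + 6 - 2 = 22
s_p^2 = 11.907333 / 22 = 0.54124241
s_p = sqrt(0.54124241) = 0.7357

0.7357


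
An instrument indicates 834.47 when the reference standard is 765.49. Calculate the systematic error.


Systematic error = measured - true
= 834.47 - 765.49
= 68.9800

68.9800


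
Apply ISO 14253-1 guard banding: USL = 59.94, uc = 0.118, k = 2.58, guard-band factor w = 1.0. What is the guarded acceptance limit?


U = k * uc = 2.58 * 0.118 = 0.30444
guard band g = w * U = 1.0 * 0.30444 = 0.30444
AL = USL - g = 59.94 - 0.30444
AL = 59.6356

59.6356


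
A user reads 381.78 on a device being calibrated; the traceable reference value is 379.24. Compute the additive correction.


Correction = standard - reading
= 379.24 - 381.78
= -2.5400

-2.5400


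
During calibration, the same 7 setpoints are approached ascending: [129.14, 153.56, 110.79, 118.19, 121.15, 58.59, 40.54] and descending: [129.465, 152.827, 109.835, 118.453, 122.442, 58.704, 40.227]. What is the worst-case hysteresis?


|129.14 - 129.465| = 0.3250
|153.56 - 152.827| = 0.7330
|110.79 - 109.835| = 0.9550
|118.19 - 118.453| = 0.2630
|121.15 - 122.442| = 1.2920
|58.59 - 58.704| = 0.1140
|40.54 - 40.227| = 0.3130
hysteresis = max(diffs) = 1.2920

1.2920


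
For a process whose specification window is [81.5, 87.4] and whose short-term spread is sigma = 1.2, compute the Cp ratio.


Cp = (USL - LSL) / (6 * sigma)
= (87.4 - 81.5) / (6 * 1.2)
= 5.9000 / 7.2000
= 0.8194

0.8194


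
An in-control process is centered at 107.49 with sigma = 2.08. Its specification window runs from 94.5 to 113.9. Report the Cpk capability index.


Cpu = (USL - mean) / (3*sigma) = (113.9 - 107.49) / (3*2.08) = 1.0272
Cpl = (mean - LSL) / (3*sigma) = (107.49 - 94.5) / (3*2.08) = 2.0817
Cpk = min(Cpu, Cpl) = 1.0272

1.0272


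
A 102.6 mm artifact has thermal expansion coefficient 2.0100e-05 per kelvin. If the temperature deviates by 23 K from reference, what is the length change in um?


dL = L * alpha * dT
= 102.6 * 2.0100e-05 * 23
= 0.0474320 mm
dL_um = 0.0474320 * 1000 = 47.4320 um

47.4320


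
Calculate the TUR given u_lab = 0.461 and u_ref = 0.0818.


TUR = u_lab / u_ref
= 0.461 / 0.0818
= 5.6357

5.6357


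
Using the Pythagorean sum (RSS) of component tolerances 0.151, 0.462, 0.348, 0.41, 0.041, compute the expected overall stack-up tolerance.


RSS = sqrt(0.151^2 + 0.462^2 + 0.348^2 + 0.41^2 + 0.041^2)
= sqrt(0.52713)
= 0.7260

0.7260


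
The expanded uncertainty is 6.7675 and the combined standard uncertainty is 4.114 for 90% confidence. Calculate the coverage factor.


k = U / uc
k = 6.7675 / 4.114
k = 1.645

1.645


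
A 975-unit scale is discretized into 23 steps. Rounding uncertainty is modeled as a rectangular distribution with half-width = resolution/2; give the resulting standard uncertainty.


resolution = range / divisions
resolution = 975 / 23 = 42.391304
u_res = resolution / (2*sqrt(3))
u_res = 42.391304 / 3.4641016
u_res = 12.2373

12.2373


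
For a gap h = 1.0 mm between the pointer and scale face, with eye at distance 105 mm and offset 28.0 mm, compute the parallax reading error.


error = h * offset / d
= 1.0 * 28.0 / 105
= 0.2667

0.2667


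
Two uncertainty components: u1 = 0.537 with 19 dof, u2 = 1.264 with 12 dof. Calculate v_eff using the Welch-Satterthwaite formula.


uc = sqrt(u1^2 + u2^2) = sqrt(0.537^2 + 1.264^2) = 1.3733408
v_eff = uc^4 / (u1^4/v1 + u2^4/v2)
= 1.3733408^4 / (0.537^4/19 + 1.264^4/12)
= 3.557241 / 0.21709604
v_eff = 16.3856

16.3856


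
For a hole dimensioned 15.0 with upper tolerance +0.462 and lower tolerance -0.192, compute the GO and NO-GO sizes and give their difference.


GO = nominal - lower_tol (smallest hole = maximum material condition)
GO = 15.0 - 0.192 = 14.808
NO-GO = nominal + upper_tol (largest hole = least material condition)
NO-GO = 15.0 + 0.462 = 15.462
spread = NO-GO - GO = 15.462 - 14.808 = 0.6540

0.6540


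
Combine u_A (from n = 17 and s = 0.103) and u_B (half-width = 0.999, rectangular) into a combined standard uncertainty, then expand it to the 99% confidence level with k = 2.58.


u_A = s / sqrt(n) = 0.103 / sqrt(17) = 0.024981169
u_B = half_width / sqrt(3) = 0.999 / sqrt(3) = 0.57677292
uc = sqrt(u_A^2 + u_B^2) = sqrt(0.024981169^2 + 0.57677292^2) = 0.57731366
U = k * uc = 2.58 * 0.57731366
U = 1.4895

1.4895


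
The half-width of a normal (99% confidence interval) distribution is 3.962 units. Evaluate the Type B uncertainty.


u_B = half_width / 2.576
u_B = 3.962 / 2.576
u_B = 1.5380

1.5380


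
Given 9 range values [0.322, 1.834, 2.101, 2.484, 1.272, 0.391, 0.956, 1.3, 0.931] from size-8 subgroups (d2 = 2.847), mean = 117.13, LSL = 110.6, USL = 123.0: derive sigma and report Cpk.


R_bar = (0.322 + 1.834 + 2.101 + 2.484 + 1.272 + 0.391 + 0.956 + 1.3 + 0.931) / 9 = 1.2878889
sigma = R_bar / d2 = 1.2878889 / 2.847 = 0.45236702
Cp = (USL - LSL)/(6*sigma) = (123.0 - 110.6)/(6*0.45236702) = 4.5686
Cpu = (123.0 - 117.13)/(3*0.45236702) = 4.3254
Cpl = (117.13 - 110.6)/(3*0.45236702) = 4.8117
Cpk = min(Cpu, Cpl) = 4.3254

4.3254


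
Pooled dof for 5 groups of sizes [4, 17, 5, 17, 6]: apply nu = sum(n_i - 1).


nu = sum_i (n_i - 1)
nu = ((4 - 1) + (17 - 1) + (5 - 1) + (17 - 1) + (6 - 1))
nu = 3 + 16 + 4 + 16 + 5
nu = 44

44


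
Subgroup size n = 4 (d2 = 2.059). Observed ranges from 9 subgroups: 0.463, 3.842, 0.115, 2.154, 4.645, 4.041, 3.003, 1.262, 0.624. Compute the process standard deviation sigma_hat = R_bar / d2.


R_bar = (0.463 + 3.842 + 0.115 + 2.154 + 4.645 + 4.041 + 3.003 + 1.262 + 0.624) / 9
R_bar = 20.149 / 9 = 2.2387778
sigma_hat = R_bar / d2 = 2.2387778 / 2.059 = 1.0873

1.0873


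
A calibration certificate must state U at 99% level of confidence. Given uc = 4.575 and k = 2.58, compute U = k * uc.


U = k * uc
U = 2.58 * 4.575
U = 11.8035

11.8035


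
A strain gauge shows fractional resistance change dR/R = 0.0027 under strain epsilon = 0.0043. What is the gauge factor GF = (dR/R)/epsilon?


GF = (dR/R) / epsilon
= 0.0027 / 0.0043
= 0.6279

0.6279


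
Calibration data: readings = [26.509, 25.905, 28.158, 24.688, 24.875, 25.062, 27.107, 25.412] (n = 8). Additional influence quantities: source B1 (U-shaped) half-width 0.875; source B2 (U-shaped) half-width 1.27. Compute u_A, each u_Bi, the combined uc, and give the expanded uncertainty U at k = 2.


mean = (26.509 + 25.905 + 28.158 + 24.688 + 24.875 + 25.062 + 27.107 + 25.412) / 8 = 25.9645
s = sqrt(sum((x - mean)^2)/(n-1)) = 1.2161411
u_A = s / sqrt(n) = 1.2161411 / sqrt(8) = 0.42997081
u_B1 = 0.875 / sqrt(2) = 0.61871843
u_B2 = 1.27 / sqrt(2) = 0.89802561
uc = sqrt(0.42997081^2 + 0.61871843^2 + 0.89802561^2) = 1.1722361
U = k * uc = 2 * 1.1722361
U = 2.3445

2.3445


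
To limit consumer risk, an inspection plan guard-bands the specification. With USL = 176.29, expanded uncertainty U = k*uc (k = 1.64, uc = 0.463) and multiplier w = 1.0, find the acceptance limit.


U = k * uc = 1.64 * 0.463 = 0.75932
guard band g = w * U = 1.0 * 0.75932 = 0.75932
AL = USL - g = 176.29 - 0.75932
AL = 175.5307

175.5307


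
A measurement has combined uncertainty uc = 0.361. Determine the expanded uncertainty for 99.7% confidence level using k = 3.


U = k * uc
U = 3 * 0.361
U = 1.0830

1.0830


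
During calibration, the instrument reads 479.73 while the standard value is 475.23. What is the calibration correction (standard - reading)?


Correction = standard - reading
= 475.23 - 479.73
= -4.5000

-4.5000


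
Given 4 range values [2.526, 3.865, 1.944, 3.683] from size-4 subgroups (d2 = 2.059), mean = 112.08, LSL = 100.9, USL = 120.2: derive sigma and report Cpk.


R_bar = (2.526 + 3.865 + 1.944 + 3.683) / 4 = 3.0045
sigma = R_bar / d2 = 3.0045 / 2.059 = 1.4592035
Cp = (USL - LSL)/(6*sigma) = (120.2 - 100.9)/(6*1.4592035) = 2.2044
Cpu = (120.2 - 112.08)/(3*1.4592035) = 1.8549
Cpl = (112.08 - 100.9)/(3*1.4592035) = 2.5539
Cpk = min(Cpu, Cpl) = 1.8549

1.8549


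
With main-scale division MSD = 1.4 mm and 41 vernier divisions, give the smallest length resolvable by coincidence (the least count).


LC = MSD / n_div
= 1.4 / 41
= 0.0341

0.0341


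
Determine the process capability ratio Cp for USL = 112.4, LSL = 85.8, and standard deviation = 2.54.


Cp = (USL - LSL) / (6 * sigma)
= (112.4 - 85.8) / (6 * 2.54)
= 26.6000 / 15.2400
= 1.7454

1.7454


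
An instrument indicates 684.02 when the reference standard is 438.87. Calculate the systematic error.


Systematic error = measured - true
= 684.02 - 438.87
= 245.1500

245.1500


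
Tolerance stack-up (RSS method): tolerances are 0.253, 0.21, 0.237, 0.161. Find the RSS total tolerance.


RSS = sqrt(0.253^2 + 0.21^2 + 0.237^2 + 0.161^2)
= sqrt(0.190199)
= 0.4361

0.4361


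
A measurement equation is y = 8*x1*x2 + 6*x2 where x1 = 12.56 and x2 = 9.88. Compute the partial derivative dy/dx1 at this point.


y = 8*x1*x2 + 6*x2
dy/dx1 = 8*x2
Evaluate at x2 = 9.88: c1 = 8 * 9.88
c1 = 79.0400

79.0400


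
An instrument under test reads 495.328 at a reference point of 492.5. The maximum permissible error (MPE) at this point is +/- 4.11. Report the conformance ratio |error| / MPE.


e = indication - reference = 495.328 - 492.5 = 2.8280
|e| = 2.8280
ratio = |e| / MPE = 2.8280 / 4.11
ratio = 0.6881

0.6881


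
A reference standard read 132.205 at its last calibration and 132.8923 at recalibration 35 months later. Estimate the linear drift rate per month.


rate = (v2 - v1) / months
= (132.8923 - 132.205) / 35
= 0.6873 / 35
= 0.0196

0.0196


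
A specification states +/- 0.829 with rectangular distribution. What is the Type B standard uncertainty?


u_B = half_width / sqrt(3)
u_B = 0.829 / 1.7320508
u_B = 0.4786

0.4786


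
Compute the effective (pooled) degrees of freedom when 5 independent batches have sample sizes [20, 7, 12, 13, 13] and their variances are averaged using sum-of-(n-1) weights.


nu = sum_i (n_i - 1)
nu = ((20 - 1) + (7 - 1) + (12 - 1) + (13 - 1) + (13 - 1))
nu = 19 + 6 + 11 + 12 + 12
nu = 60

60


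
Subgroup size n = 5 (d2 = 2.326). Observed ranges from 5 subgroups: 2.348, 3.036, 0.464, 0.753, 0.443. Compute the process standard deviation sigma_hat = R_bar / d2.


R_bar = (2.348 + 3.036 + 0.464 + 0.753 + 0.443) / 5
R_bar = 7.044 / 5 = 1.4088
sigma_hat = R_bar / d2 = 1.4088 / 2.326 = 0.6057

0.6057


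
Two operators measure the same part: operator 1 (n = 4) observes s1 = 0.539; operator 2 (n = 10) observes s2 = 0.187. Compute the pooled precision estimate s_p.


s_p = sqrt(((n1-1)*s1^2 + (n2-1)*s2^2) / (n1+n2-2))
numerator = (4-1)*0.539^2 + (10-1)*0.187^2 = 0.871563 + 0.314721 = 1.186284
denominator = 4 + 10 - 2 = 12
s_p^2 = 1.186284 / 12 = 0.098857
s_p = sqrt(0.098857) = 0.3144

0.3144


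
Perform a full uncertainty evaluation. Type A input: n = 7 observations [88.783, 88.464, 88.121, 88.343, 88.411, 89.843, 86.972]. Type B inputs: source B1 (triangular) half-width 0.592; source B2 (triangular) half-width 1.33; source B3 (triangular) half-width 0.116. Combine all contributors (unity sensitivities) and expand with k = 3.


mean = (88.783 + 88.464 + 88.121 + 88.343 + 88.411 + 89.843 + 86.972) / 7 = 88.41957143
s = sqrt(sum((x - mean)^2)/(n-1)) = 0.85154249
u_A = s / sqrt(n) = 0.85154249 / sqrt(7) = 0.32185281
u_B1 = 0.592 / sqrt(6) = 0.24168299
u_B2 = 1.33 / sqrt(6) = 0.54297023
u_B3 = 0.116 / sqrt(6) = 0.047356802
uc = sqrt(0.32185281^2 + 0.24168299^2 + 0.54297023^2 + 0.047356802^2) = 0.6775391
U = k * uc = 3 * 0.6775391
U = 2.0326

2.0326
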